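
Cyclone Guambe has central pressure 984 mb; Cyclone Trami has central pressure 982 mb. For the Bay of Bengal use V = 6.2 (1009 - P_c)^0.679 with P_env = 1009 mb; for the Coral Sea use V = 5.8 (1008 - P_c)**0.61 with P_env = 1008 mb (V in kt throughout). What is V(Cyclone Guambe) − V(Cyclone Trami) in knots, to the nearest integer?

13 kt

Cyclone Guambe: ΔP = 25; V ≈ 6.2 × 25^0.679 ≈ 55.16 kt.
Cyclone Trami: ΔP = 26; V ≈ 5.8 × 26^0.61 ≈ 42.32 kt.
Difference ≈ 55.16 − 42.32 = 12.84 → 13 kt.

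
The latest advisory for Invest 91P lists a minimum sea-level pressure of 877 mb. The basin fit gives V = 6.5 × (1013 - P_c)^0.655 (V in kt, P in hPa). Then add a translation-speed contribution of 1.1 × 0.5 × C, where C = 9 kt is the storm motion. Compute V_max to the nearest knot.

167 kt

ΔP = 1013 − 877 = 136 mb.
136^0.655 ≈ 24.973.
V ≈ 6.5 × 24.973 ≈ 162.3 kt.
Translation term: 1.1 × 0.5 × 9 = 4.95 kt.
Corrected V ≈ 167.25 kt → 167 kt.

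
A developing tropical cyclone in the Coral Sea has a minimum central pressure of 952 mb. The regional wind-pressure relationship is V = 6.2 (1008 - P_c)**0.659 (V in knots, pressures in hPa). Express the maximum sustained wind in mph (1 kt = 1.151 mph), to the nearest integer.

ΔP = 1008 − 952 = 56 mb.
V ≈ 6.2 × 56^0.659 = 6.2 × 14.192 ≈ 87.993 kt.
87.993 × 1.151 ≈ 101.28 mph → 101 mph.

101 mph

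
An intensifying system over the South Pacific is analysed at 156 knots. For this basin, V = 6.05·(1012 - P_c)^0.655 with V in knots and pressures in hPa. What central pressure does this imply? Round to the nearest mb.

869 mb

ΔP = (V / 6.05)^(1/0.655) = (156/6.05)^1.527.
156/6.05 = 25.785; 25.785^1.527 ≈ 142.81 mb.
P_c = 1012 − 142.81 = 869.19 ≈ 869 mb.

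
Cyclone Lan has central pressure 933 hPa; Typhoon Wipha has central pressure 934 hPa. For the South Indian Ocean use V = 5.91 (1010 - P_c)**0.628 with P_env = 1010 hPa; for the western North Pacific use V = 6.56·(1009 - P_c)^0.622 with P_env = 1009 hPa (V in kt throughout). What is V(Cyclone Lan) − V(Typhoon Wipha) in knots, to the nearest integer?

-6 kt

Cyclone Lan: ΔP = 77; V ≈ 5.91 × 77^0.628 ≈ 90.43 kt.
Typhoon Wipha: ΔP = 75; V ≈ 6.56 × 75^0.622 ≈ 96.20 kt.
Difference ≈ 90.43 − 96.20 = -5.77 → -6 kt.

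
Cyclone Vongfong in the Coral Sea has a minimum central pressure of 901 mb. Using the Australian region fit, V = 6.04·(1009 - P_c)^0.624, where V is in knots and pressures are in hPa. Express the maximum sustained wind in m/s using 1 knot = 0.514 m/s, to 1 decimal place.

ΔP = 1009 − 901 = 108 mb.
V ≈ 6.04 × 108^0.624 = 6.04 × 18.572 ≈ 112.174 kt.
112.174 × 0.514 ≈ 57.66 m/s → 57.7 m/s.

57.7 m/s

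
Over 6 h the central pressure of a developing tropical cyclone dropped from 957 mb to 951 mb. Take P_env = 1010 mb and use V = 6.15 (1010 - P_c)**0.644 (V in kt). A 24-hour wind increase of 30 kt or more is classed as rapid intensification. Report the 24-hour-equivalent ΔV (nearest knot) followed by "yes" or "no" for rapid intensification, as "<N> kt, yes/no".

23 kt, no

V₁: ΔP = 53, V ≈ 6.15 × 53^0.644 ≈ 79.31 kt.
V₂: ΔP = 59, V ≈ 6.15 × 59^0.644 ≈ 84.98 kt.
ΔV over 6 h = 5.67 kt → 24 h equivalent = 5.67 × 24/6 ≈ 22.68 kt.
23 kt < 30 kt ⇒ not rapid intensification.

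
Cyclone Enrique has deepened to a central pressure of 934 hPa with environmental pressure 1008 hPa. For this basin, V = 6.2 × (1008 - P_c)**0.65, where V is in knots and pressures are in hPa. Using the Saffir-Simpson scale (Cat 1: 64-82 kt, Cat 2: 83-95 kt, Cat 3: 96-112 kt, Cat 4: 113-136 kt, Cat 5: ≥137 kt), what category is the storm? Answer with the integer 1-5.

ΔP = 1008 − 934 = 74 hPa.
V ≈ 6.2 × 74^0.65 = 6.2 × 16.41 ≈ 102 kt.
102 kt falls in the Category 3 band.

3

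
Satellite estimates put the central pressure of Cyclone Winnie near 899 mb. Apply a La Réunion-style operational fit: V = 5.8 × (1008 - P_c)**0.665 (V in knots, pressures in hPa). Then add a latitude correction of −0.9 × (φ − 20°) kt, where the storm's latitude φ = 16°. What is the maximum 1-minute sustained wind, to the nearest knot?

135 kt

ΔP = 1008 − 899 = 109 mb.
109^0.665 ≈ 22.641.
V ≈ 5.8 × 22.641 ≈ 131.3 kt.
Latitude correction: −0.9 × (16 − 20) = 3.6 kt.
Corrected V ≈ 134.9 kt → 135 kt.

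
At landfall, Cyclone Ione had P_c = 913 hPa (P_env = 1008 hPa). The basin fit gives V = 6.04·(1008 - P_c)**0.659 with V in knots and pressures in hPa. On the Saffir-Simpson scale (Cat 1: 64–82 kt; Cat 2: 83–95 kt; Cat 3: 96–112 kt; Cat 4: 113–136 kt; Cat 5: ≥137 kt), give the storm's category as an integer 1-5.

4

ΔP = 1008 − 913 = 95 hPa.
V ≈ 6.04 × 95^0.659 = 6.04 × 20.11 ≈ 121 kt.
121 kt falls in the Category 4 band.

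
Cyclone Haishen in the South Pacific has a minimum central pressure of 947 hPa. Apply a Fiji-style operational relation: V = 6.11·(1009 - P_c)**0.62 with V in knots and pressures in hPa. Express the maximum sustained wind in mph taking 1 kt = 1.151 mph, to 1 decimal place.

90.9 mph

ΔP = 1009 − 947 = 62 hPa.
V ≈ 6.11 × 62^0.62 = 6.11 × 12.921 ≈ 78.945 kt.
78.945 × 1.151 ≈ 90.87 mph → 90.9 mph.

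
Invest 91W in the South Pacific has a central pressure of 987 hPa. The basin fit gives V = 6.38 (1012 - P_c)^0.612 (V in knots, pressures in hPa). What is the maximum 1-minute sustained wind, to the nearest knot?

ΔP = 1012 − 987 = 25 hPa.
25^0.612 ≈ 7.170.
V ≈ 6.38 × 7.170 ≈ 45.7 kt.

46 kt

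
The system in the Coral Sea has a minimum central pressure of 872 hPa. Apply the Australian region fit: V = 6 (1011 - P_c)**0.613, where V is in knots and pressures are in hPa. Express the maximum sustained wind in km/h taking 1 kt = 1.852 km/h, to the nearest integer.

229 km/h

ΔP = 1011 − 872 = 139 hPa.
V ≈ 6 × 139^0.613 = 6 × 20.591 ≈ 123.543 kt.
123.543 × 1.852 ≈ 228.80 km/h → 229 km/h.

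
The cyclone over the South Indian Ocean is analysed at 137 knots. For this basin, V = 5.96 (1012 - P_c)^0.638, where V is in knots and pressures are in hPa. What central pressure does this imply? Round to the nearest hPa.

ΔP = (V / 5.96)^(1/0.638) = (137/5.96)^1.567.
137/5.96 = 22.987; 22.987^1.567 ≈ 136.14 hPa.
P_c = 1012 − 136.14 = 875.86 ≈ 876 hPa.

876 hPa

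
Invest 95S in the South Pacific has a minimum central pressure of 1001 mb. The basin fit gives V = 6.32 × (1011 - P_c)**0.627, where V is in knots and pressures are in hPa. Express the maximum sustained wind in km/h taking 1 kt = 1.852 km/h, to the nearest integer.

50 km/h

ΔP = 1011 − 1001 = 10 mb.
V ≈ 6.32 × 10^0.627 = 6.32 × 4.236 ≈ 26.774 kt.
26.774 × 1.852 ≈ 49.59 km/h → 50 km/h.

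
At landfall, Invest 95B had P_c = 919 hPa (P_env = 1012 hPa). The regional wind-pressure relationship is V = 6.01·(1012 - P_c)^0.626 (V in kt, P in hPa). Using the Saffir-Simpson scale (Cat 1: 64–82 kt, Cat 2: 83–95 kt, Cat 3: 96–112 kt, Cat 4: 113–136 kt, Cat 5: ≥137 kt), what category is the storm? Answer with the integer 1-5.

3

ΔP = 1012 − 919 = 93 hPa.
V ≈ 6.01 × 93^0.626 = 6.01 × 17.07 ≈ 103 kt.
103 kt falls in the Category 3 band.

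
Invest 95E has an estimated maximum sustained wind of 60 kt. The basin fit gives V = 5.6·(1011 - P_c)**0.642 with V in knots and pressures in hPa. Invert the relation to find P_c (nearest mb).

ΔP = (V / 5.6)^(1/0.642) = (60/5.6)^1.558.
60/5.6 = 10.714; 10.714^1.558 ≈ 40.21 mb.
P_c = 1011 − 40.21 = 970.79 ≈ 971 mb.

971 mb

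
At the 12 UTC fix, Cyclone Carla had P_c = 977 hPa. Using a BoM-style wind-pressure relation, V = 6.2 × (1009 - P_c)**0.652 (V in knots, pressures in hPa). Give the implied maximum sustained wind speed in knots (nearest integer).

ΔP = 1009 − 977 = 32 hPa.
32^0.652 ≈ 9.580.
V ≈ 6.2 × 9.580 ≈ 59.4 kt.

59 kt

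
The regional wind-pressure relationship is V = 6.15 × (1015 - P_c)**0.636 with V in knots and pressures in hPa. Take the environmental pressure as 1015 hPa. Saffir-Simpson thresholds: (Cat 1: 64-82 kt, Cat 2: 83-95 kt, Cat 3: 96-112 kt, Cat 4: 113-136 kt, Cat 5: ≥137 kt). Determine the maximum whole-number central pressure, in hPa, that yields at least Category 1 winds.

Category 1 begins at V = 64 kt.
Required ΔP = (64/6.15)^(1/0.636) = 10.407^1.572 ≈ 39.77 hPa.
P_c ≤ 1015 − 39.77 = 975.23, so the highest integer P_c is 975 hPa.

975 hPa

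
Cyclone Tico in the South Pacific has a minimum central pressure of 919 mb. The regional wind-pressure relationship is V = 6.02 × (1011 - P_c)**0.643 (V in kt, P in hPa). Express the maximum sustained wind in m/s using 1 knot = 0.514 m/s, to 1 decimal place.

ΔP = 1011 − 919 = 92 mb.
V ≈ 6.02 × 92^0.643 = 6.02 × 18.311 ≈ 110.233 kt.
110.233 × 0.514 ≈ 56.66 m/s → 56.7 m/s.

56.7 m/s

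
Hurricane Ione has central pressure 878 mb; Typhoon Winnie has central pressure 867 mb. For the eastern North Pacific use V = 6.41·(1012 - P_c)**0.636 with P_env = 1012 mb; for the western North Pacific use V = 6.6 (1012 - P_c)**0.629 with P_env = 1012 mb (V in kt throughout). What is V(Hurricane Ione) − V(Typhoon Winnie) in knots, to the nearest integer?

Hurricane Ione: ΔP = 134; V ≈ 6.41 × 134^0.636 ≈ 144.44 kt.
Typhoon Winnie: ΔP = 145; V ≈ 6.6 × 145^0.629 ≈ 151.02 kt.
Difference ≈ 144.44 − 151.02 = -6.58 → -7 kt.

-7 kt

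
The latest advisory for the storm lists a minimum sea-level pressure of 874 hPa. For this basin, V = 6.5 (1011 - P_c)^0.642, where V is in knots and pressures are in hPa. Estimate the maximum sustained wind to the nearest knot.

153 kt

ΔP = 1011 − 874 = 137 hPa.
137^0.642 ≈ 23.538.
V ≈ 6.5 × 23.538 ≈ 153.0 kt.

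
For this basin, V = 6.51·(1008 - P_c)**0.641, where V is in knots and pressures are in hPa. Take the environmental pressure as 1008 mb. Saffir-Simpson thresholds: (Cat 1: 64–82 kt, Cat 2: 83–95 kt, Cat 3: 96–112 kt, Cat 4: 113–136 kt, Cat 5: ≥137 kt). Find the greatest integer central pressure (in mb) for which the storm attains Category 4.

Category 4 begins at V = 113 kt.
Required ΔP = (113/6.51)^(1/0.641) = 17.358^1.560 ≈ 85.84 mb.
P_c ≤ 1008 − 85.84 = 922.16, so the highest integer P_c is 922 mb.

922 mb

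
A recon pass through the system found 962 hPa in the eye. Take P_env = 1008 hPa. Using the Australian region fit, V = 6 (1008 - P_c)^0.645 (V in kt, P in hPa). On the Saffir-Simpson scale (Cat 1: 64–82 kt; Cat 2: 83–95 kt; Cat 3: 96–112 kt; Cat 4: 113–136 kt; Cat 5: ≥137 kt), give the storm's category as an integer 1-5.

1

ΔP = 1008 − 962 = 46 hPa.
V ≈ 6 × 46^0.645 = 6 × 11.82 ≈ 71 kt.
71 kt falls in the Category 1 band.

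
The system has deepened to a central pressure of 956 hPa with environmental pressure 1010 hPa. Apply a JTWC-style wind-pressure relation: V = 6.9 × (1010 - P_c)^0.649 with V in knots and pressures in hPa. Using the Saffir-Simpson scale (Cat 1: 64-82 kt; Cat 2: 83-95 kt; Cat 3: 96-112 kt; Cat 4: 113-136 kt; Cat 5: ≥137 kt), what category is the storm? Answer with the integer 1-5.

2

ΔP = 1010 − 956 = 54 hPa.
V ≈ 6.9 × 54^0.649 = 6.9 × 13.31 ≈ 92 kt.
92 kt falls in the Category 2 band.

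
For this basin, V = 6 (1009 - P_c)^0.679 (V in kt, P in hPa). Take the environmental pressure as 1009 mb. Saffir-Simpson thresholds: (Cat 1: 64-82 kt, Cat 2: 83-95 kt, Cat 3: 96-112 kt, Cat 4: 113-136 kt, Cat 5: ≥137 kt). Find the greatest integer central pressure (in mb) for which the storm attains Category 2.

961 mb

Category 2 begins at V = 83 kt.
Required ΔP = (83/6)^(1/0.679) = 13.833^1.473 ≈ 47.90 mb.
P_c ≤ 1009 − 47.90 = 961.10, so the highest integer P_c is 961 mb.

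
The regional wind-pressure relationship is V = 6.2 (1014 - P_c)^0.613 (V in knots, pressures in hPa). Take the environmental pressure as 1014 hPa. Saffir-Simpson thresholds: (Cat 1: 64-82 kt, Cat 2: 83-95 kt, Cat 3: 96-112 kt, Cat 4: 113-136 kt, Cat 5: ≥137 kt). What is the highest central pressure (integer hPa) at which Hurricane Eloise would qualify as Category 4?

Category 4 begins at V = 113 kt.
Required ΔP = (113/6.2)^(1/0.613) = 18.226^1.631 ≈ 113.92 hPa.
P_c ≤ 1014 − 113.92 = 900.08, so the highest integer P_c is 900 hPa.

900 hPa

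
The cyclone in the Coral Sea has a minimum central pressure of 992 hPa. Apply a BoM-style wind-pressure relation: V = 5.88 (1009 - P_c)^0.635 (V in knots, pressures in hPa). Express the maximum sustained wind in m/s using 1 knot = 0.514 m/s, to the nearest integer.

18 m/s

ΔP = 1009 − 992 = 17 hPa.
V ≈ 5.88 × 17^0.635 = 5.88 × 6.044 ≈ 35.540 kt.
35.540 × 0.514 ≈ 18.27 m/s → 18 m/s.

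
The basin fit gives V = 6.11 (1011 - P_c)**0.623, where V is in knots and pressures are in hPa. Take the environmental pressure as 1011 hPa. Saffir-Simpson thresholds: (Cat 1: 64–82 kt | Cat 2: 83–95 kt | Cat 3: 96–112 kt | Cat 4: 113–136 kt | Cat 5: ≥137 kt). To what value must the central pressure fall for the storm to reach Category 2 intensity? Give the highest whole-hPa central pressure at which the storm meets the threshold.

945 hPa

Category 2 begins at V = 83 kt.
Required ΔP = (83/6.11)^(1/0.623) = 13.584^1.605 ≈ 65.87 hPa.
P_c ≤ 1011 − 65.87 = 945.13, so the highest integer P_c is 945 hPa.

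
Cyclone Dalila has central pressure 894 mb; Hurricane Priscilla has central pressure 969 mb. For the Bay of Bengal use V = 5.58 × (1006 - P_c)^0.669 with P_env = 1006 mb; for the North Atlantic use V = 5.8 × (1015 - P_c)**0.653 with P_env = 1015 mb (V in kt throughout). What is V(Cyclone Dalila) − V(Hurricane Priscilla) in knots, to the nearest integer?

60 kt

Cyclone Dalila: ΔP = 112; V ≈ 5.58 × 112^0.669 ≈ 131.09 kt.
Hurricane Priscilla: ΔP = 46; V ≈ 5.8 × 46^0.653 ≈ 70.67 kt.
Difference ≈ 131.09 − 70.67 = 60.42 → 60 kt.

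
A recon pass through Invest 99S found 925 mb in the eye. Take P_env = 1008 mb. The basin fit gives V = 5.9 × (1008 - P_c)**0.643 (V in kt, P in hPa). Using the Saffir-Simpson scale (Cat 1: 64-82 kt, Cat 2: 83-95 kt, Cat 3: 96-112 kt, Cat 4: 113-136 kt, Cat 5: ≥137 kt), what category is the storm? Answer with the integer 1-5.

3

ΔP = 1008 − 925 = 83 mb.
V ≈ 5.9 × 83^0.643 = 5.9 × 17.14 ≈ 101 kt.
101 kt falls in the Category 3 band.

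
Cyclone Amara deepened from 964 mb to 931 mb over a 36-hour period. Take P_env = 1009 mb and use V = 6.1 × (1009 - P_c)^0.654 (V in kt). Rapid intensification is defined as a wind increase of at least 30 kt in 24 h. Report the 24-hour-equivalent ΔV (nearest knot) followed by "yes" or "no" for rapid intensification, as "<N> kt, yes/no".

V₁: ΔP = 45, V ≈ 6.1 × 45^0.654 ≈ 73.54 kt.
V₂: ΔP = 78, V ≈ 6.1 × 78^0.654 ≈ 105.38 kt.
ΔV over 36 h = 31.84 kt → 24 h equivalent = 31.84 × 24/36 ≈ 21.23 kt.
21 kt < 30 kt ⇒ not rapid intensification.

21 kt, no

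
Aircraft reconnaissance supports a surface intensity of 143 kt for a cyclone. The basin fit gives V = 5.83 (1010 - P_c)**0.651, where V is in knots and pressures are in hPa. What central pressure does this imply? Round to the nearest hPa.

874 hPa

ΔP = (V / 5.83)^(1/0.651) = (143/5.83)^1.536.
143/5.83 = 24.528; 24.528^1.536 ≈ 136.35 hPa.
P_c = 1010 − 136.35 = 873.65 ≈ 874 hPa.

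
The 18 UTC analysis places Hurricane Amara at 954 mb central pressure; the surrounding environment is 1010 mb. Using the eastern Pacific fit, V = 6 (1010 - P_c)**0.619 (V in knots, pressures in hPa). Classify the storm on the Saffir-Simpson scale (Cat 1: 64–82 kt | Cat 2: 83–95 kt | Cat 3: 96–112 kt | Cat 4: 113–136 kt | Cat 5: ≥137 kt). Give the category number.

1

ΔP = 1010 − 954 = 56 mb.
V ≈ 6 × 56^0.619 = 6 × 12.08 ≈ 72 kt.
72 kt falls in the Category 1 band.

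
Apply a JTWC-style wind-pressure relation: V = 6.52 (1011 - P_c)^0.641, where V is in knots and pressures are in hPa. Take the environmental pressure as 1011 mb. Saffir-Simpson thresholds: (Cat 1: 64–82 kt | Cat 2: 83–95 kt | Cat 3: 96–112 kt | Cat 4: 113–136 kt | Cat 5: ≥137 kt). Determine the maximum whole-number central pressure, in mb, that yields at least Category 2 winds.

Category 2 begins at V = 83 kt.
Required ΔP = (83/6.52)^(1/0.641) = 12.730^1.560 ≈ 52.92 mb.
P_c ≤ 1011 − 52.92 = 958.08, so the highest integer P_c is 958 mb.

958 mb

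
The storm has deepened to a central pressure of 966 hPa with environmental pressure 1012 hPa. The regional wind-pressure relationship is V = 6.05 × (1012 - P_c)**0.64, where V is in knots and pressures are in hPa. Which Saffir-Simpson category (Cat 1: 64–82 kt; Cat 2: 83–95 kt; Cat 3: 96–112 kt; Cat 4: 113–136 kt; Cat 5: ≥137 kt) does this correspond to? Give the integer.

ΔP = 1012 − 966 = 46 hPa.
V ≈ 6.05 × 46^0.64 = 6.05 × 11.59 ≈ 70 kt.
70 kt falls in the Category 1 band.

1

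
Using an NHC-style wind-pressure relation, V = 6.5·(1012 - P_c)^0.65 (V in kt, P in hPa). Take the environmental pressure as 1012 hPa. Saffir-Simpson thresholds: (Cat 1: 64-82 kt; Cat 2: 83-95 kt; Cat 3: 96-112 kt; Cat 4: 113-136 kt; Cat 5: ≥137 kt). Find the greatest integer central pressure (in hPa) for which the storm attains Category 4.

Category 4 begins at V = 113 kt.
Required ΔP = (113/6.5)^(1/0.65) = 17.385^1.538 ≈ 80.90 hPa.
P_c ≤ 1012 − 80.90 = 931.10, so the highest integer P_c is 931 hPa.

931 hPa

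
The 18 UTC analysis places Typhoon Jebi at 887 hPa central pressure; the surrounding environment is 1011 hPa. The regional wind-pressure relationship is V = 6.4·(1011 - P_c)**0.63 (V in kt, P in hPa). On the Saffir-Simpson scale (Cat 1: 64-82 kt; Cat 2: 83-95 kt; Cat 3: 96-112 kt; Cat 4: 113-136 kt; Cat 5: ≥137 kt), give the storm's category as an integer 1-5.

4

ΔP = 1011 − 887 = 124 hPa.
V ≈ 6.4 × 124^0.63 = 6.4 × 20.84 ≈ 133 kt.
133 kt falls in the Category 4 band.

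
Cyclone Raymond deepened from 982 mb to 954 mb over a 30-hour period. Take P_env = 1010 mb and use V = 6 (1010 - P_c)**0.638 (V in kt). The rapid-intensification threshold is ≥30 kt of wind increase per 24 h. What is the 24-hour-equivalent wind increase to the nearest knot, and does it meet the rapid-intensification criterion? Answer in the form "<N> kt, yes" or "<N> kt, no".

22 kt, no

V₁: ΔP = 28, V ≈ 6 × 28^0.638 ≈ 50.28 kt.
V₂: ΔP = 56, V ≈ 6 × 56^0.638 ≈ 78.25 kt.
ΔV over 30 h = 27.97 kt → 24 h equivalent = 27.97 × 24/30 ≈ 22.38 kt.
22 kt < 30 kt ⇒ not rapid intensification.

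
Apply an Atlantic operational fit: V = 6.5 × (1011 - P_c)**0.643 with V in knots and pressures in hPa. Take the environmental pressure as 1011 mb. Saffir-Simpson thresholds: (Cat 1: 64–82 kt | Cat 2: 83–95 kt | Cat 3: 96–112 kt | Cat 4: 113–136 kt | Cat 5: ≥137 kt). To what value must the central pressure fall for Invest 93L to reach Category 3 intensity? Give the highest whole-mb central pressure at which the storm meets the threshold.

Category 3 begins at V = 96 kt.
Required ΔP = (96/6.5)^(1/0.643) = 14.769^1.555 ≈ 65.86 mb.
P_c ≤ 1011 − 65.86 = 945.14, so the highest integer P_c is 945 mb.

945 mb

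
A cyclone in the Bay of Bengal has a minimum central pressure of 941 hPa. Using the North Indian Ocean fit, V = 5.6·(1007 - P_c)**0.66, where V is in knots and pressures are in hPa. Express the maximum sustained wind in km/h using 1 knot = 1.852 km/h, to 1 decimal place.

ΔP = 1007 − 941 = 66 hPa.
V ≈ 5.6 × 66^0.66 = 5.6 × 15.882 ≈ 88.938 kt.
88.938 × 1.852 ≈ 164.71 km/h → 164.7 km/h.

164.7 km/h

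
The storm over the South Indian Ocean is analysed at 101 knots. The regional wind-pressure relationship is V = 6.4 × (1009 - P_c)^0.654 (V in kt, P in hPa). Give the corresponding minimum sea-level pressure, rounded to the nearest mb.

ΔP = (V / 6.4)^(1/0.654) = (101/6.4)^1.529.
101/6.4 = 15.781; 15.781^1.529 ≈ 67.92 mb.
P_c = 1009 − 67.92 = 941.08 ≈ 941 mb.

941 mb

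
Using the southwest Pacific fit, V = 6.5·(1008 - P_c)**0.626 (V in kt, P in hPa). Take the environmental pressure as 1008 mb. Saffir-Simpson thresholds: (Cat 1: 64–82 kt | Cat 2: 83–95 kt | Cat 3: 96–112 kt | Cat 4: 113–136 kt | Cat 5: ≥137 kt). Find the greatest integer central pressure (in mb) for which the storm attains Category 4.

Category 4 begins at V = 113 kt.
Required ΔP = (113/6.5)^(1/0.626) = 17.385^1.597 ≈ 95.74 mb.
P_c ≤ 1008 − 95.74 = 912.26, so the highest integer P_c is 912 mb.

912 mb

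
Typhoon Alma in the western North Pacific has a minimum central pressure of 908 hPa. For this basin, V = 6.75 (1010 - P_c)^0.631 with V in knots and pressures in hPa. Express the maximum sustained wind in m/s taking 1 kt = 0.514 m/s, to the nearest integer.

64 m/s

ΔP = 1010 − 908 = 102 hPa.
V ≈ 6.75 × 102^0.631 = 6.75 × 18.511 ≈ 124.948 kt.
124.948 × 0.514 ≈ 64.22 m/s → 64 m/s.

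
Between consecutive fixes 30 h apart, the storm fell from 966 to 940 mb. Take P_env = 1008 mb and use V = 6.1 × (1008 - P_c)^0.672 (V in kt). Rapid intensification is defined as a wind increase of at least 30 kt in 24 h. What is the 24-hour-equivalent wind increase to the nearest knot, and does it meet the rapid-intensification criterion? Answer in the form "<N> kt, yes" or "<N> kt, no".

23 kt, no

V₁: ΔP = 42, V ≈ 6.1 × 42^0.672 ≈ 75.19 kt.
V₂: ΔP = 68, V ≈ 6.1 × 68^0.672 ≈ 103.94 kt.
ΔV over 30 h = 28.75 kt → 24 h equivalent = 28.75 × 24/30 ≈ 23.00 kt.
23 kt < 30 kt ⇒ not rapid intensification.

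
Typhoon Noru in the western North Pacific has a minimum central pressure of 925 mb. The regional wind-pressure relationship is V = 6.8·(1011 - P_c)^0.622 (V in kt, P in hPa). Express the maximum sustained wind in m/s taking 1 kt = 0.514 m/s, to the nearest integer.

ΔP = 1011 − 925 = 86 mb.
V ≈ 6.8 × 86^0.622 = 6.8 × 15.968 ≈ 108.584 kt.
108.584 × 0.514 ≈ 55.81 m/s → 56 m/s.

56 m/s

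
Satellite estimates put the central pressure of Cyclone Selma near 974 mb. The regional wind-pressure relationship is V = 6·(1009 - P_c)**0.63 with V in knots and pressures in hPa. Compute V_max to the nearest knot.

56 kt

ΔP = 1009 − 974 = 35 mb.
35^0.63 ≈ 9.392.
V ≈ 6 × 9.392 ≈ 56.4 kt.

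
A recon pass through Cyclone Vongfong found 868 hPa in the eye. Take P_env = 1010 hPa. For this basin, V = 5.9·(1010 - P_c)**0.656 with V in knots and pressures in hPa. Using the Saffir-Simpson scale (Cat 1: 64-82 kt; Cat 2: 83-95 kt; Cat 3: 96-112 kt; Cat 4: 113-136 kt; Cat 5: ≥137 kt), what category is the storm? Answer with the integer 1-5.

ΔP = 1010 − 868 = 142 hPa.
V ≈ 5.9 × 142^0.656 = 5.9 × 25.82 ≈ 152 kt.
152 kt falls in the Category 5 band.

5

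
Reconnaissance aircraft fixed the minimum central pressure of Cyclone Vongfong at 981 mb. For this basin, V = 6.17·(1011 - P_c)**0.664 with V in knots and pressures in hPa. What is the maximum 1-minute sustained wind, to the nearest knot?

ΔP = 1011 − 981 = 30 mb.
30^0.664 ≈ 9.568.
V ≈ 6.17 × 9.568 ≈ 59.0 kt.

59 kt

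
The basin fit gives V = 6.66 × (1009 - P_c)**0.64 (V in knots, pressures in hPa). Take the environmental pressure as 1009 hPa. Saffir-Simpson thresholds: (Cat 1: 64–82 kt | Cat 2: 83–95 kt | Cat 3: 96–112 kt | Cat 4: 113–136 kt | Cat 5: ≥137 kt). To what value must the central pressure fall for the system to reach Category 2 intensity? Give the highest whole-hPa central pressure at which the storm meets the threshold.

957 hPa

Category 2 begins at V = 83 kt.
Required ΔP = (83/6.66)^(1/0.64) = 12.462^1.562 ≈ 51.51 hPa.
P_c ≤ 1009 − 51.51 = 957.49, so the highest integer P_c is 957 hPa.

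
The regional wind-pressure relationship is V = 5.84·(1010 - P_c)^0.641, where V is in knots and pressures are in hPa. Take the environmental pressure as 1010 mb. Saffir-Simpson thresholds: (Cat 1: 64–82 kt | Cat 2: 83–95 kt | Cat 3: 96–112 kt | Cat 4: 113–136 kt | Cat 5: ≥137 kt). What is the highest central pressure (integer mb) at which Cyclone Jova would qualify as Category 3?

Category 3 begins at V = 96 kt.
Required ΔP = (96/5.84)^(1/0.641) = 16.438^1.560 ≈ 78.85 mb.
P_c ≤ 1010 − 78.85 = 931.15, so the highest integer P_c is 931 mb.

931 mb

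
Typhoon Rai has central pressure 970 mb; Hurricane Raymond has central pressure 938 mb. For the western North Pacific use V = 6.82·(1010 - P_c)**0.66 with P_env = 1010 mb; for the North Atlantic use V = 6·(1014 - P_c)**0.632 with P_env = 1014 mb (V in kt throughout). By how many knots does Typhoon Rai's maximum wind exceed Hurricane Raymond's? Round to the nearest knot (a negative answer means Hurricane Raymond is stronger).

-15 kt

Typhoon Rai: ΔP = 40; V ≈ 6.82 × 40^0.66 ≈ 77.83 kt.
Hurricane Raymond: ΔP = 76; V ≈ 6 × 76^0.632 ≈ 92.65 kt.
Difference ≈ 77.83 − 92.65 = -14.82 → -15 kt.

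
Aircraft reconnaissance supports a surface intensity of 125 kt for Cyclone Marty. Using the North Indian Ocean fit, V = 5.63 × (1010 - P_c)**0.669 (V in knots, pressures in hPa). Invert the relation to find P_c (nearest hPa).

ΔP = (V / 5.63)^(1/0.669) = (125/5.63)^1.495.
125/5.63 = 22.202; 22.202^1.495 ≈ 102.93 hPa.
P_c = 1010 − 102.93 = 907.07 ≈ 907 hPa.

907 hPa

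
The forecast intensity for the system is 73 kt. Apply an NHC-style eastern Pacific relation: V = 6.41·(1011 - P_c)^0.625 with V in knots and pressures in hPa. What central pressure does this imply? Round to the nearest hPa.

962 hPa

ΔP = (V / 6.41)^(1/0.625) = (73/6.41)^1.600.
73/6.41 = 11.388; 11.388^1.600 ≈ 49.02 hPa.
P_c = 1011 − 49.02 = 961.98 ≈ 962 hPa.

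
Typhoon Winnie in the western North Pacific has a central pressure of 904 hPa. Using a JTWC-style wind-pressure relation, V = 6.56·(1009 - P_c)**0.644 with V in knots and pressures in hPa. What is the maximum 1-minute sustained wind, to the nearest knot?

ΔP = 1009 − 904 = 105 hPa.
105^0.644 ≈ 20.028.
V ≈ 6.56 × 20.028 ≈ 131.4 kt.

131 kt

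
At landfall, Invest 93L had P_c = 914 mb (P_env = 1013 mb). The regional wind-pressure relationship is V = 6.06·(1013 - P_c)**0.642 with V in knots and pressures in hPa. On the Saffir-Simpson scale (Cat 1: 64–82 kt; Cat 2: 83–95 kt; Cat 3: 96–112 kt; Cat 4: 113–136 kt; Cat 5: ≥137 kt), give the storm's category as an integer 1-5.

ΔP = 1013 − 914 = 99 mb.
V ≈ 6.06 × 99^0.642 = 6.06 × 19.11 ≈ 116 kt.
116 kt falls in the Category 4 band.

4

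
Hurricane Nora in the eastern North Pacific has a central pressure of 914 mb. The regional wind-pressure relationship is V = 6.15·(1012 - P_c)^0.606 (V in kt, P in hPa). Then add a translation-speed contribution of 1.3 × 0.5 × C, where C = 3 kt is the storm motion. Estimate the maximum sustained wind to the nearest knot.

101 kt

ΔP = 1012 − 914 = 98 mb.
98^0.606 ≈ 16.095.
V ≈ 6.15 × 16.095 ≈ 99.0 kt.
Translation term: 1.3 × 0.5 × 3 = 1.95 kt.
Corrected V ≈ 100.95 kt → 101 kt.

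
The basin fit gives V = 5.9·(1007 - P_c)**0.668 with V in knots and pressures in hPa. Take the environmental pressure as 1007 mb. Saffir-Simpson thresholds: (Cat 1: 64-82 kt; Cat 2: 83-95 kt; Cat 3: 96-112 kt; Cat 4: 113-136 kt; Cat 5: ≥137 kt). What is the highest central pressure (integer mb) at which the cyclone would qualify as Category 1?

Category 1 begins at V = 64 kt.
Required ΔP = (64/5.9)^(1/0.668) = 10.847^1.497 ≈ 35.47 mb.
P_c ≤ 1007 − 35.47 = 971.53, so the highest integer P_c is 971 mb.

971 mb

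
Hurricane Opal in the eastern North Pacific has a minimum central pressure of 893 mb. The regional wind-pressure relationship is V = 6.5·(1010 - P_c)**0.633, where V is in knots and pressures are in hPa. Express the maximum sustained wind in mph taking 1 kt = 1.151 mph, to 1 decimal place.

152.5 mph

ΔP = 1010 − 893 = 117 mb.
V ≈ 6.5 × 117^0.633 = 6.5 × 20.378 ≈ 132.457 kt.
132.457 × 1.151 ≈ 152.46 mph → 152.5 mph.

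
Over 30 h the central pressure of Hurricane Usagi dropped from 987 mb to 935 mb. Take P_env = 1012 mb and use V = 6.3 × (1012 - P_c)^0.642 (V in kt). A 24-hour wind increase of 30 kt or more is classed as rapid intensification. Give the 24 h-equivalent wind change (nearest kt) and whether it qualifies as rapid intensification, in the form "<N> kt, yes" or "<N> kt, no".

42 kt, yes

V₁: ΔP = 25, V ≈ 6.3 × 25^0.642 ≈ 49.75 kt.
V₂: ΔP = 77, V ≈ 6.3 × 77^0.642 ≈ 102.44 kt.
ΔV over 30 h = 52.69 kt → 24 h equivalent = 52.69 × 24/30 ≈ 42.15 kt.
42 kt ≥ 30 kt ⇒ rapid intensification.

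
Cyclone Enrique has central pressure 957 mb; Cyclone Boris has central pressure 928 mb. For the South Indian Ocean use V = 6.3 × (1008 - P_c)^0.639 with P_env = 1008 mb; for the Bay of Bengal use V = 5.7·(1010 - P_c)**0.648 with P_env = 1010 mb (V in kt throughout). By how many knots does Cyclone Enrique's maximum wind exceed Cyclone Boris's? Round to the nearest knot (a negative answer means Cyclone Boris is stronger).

-21 kt

Cyclone Enrique: ΔP = 51; V ≈ 6.3 × 51^0.639 ≈ 77.71 kt.
Cyclone Boris: ΔP = 82; V ≈ 5.7 × 82^0.648 ≈ 99.09 kt.
Difference ≈ 77.71 − 99.09 = -21.38 → -21 kt.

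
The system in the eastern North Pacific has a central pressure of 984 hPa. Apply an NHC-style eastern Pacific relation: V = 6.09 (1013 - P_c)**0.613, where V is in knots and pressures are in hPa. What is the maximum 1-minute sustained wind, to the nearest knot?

ΔP = 1013 − 984 = 29 hPa.
29^0.613 ≈ 7.879.
V ≈ 6.09 × 7.879 ≈ 48.0 kt.

48 kt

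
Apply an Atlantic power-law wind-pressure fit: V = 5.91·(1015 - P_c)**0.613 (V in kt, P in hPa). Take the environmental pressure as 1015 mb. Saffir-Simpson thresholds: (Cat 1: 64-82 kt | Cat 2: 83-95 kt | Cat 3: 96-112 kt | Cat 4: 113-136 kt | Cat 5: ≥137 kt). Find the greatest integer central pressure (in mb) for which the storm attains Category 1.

966 mb

Category 1 begins at V = 64 kt.
Required ΔP = (64/5.91)^(1/0.613) = 10.829^1.631 ≈ 48.73 mb.
P_c ≤ 1015 − 48.73 = 966.27, so the highest integer P_c is 966 mb.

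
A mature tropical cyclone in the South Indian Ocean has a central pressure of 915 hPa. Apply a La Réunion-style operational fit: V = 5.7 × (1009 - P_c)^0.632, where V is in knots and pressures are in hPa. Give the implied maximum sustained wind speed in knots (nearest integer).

ΔP = 1009 − 915 = 94 hPa.
94^0.632 ≈ 17.661.
V ≈ 5.7 × 17.661 ≈ 100.7 kt.

101 kt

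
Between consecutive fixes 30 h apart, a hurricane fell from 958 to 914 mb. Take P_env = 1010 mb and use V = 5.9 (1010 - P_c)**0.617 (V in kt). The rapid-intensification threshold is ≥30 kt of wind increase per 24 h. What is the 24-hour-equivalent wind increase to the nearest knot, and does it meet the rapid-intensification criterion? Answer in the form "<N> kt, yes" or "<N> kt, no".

25 kt, no

V₁: ΔP = 52, V ≈ 5.9 × 52^0.617 ≈ 67.55 kt.
V₂: ΔP = 96, V ≈ 5.9 × 96^0.617 ≈ 98.61 kt.
ΔV over 30 h = 31.06 kt → 24 h equivalent = 31.06 × 24/30 ≈ 24.85 kt.
25 kt < 30 kt ⇒ not rapid intensification.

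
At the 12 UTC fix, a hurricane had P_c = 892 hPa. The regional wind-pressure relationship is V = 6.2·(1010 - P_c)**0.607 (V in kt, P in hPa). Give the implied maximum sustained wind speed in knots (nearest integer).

112 kt

ΔP = 1010 − 892 = 118 hPa.
118^0.607 ≈ 18.098.
V ≈ 6.2 × 18.098 ≈ 112.2 kt.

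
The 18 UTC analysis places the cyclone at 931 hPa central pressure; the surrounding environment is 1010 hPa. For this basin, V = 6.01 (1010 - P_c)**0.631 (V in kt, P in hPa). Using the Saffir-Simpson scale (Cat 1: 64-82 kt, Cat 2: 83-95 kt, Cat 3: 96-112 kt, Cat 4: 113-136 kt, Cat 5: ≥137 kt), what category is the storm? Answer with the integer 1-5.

2

ΔP = 1010 − 931 = 79 hPa.
V ≈ 6.01 × 79^0.631 = 6.01 × 15.75 ≈ 95 kt.
95 kt falls in the Category 2 band.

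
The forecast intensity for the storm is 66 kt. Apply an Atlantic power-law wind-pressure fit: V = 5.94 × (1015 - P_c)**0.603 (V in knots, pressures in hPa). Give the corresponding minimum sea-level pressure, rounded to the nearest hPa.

ΔP = (V / 5.94)^(1/0.603) = (66/5.94)^1.658.
66/5.94 = 11.111; 11.111^1.658 ≈ 54.23 hPa.
P_c = 1015 − 54.23 = 960.77 ≈ 961 hPa.

961 hPa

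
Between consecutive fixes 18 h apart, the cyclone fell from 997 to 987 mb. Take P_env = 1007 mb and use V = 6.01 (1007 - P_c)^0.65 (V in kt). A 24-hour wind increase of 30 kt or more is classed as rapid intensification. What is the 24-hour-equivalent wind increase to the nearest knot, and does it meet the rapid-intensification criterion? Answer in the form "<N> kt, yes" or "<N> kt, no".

20 kt, no

V₁: ΔP = 10, V ≈ 6.01 × 10^0.65 ≈ 26.85 kt.
V₂: ΔP = 20, V ≈ 6.01 × 20^0.65 ≈ 42.13 kt.
ΔV over 18 h = 15.28 kt → 24 h equivalent = 15.28 × 24/18 ≈ 20.37 kt.
20 kt < 30 kt ⇒ not rapid intensification.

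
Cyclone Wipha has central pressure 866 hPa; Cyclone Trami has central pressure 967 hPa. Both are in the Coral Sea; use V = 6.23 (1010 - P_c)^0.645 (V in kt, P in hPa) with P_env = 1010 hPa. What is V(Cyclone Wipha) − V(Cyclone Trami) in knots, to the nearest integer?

83 kt

Cyclone Wipha: ΔP = 144; V ≈ 6.23 × 144^0.645 ≈ 153.69 kt.
Cyclone Trami: ΔP = 43; V ≈ 6.23 × 43^0.645 ≈ 70.48 kt.
Difference ≈ 153.69 − 70.48 = 83.21 → 83 kt.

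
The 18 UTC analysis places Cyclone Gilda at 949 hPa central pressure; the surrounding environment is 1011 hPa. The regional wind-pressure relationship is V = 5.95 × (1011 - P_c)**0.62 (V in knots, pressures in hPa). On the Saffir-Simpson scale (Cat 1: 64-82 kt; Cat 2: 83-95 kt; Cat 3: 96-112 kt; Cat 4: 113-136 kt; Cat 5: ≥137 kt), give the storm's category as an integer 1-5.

ΔP = 1011 − 949 = 62 hPa.
V ≈ 5.95 × 62^0.62 = 5.95 × 12.92 ≈ 77 kt.
77 kt falls in the Category 1 band.

1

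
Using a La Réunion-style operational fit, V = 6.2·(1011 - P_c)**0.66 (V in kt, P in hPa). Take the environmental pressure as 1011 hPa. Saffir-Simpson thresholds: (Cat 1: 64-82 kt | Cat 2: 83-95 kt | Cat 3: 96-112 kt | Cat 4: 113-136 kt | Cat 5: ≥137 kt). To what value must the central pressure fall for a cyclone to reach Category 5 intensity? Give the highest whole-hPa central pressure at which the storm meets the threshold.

Category 5 begins at V = 137 kt.
Required ΔP = (137/6.2)^(1/0.66) = 22.097^1.515 ≈ 108.86 hPa.
P_c ≤ 1011 − 108.86 = 902.14, so the highest integer P_c is 902 hPa.

902 hPa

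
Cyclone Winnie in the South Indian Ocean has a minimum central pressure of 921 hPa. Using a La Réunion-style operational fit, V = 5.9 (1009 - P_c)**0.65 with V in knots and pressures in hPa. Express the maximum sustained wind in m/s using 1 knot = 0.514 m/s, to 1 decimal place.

55.7 m/s

ΔP = 1009 − 921 = 88 hPa.
V ≈ 5.9 × 88^0.65 = 5.9 × 18.362 ≈ 108.334 kt.
108.334 × 0.514 ≈ 55.68 m/s → 55.7 m/s.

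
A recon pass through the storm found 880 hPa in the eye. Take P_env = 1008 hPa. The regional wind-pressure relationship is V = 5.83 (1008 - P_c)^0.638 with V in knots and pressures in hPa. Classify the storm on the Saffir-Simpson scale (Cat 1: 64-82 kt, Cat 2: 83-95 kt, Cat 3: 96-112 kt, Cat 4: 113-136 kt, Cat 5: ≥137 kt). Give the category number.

4

ΔP = 1008 − 880 = 128 hPa.
V ≈ 5.83 × 128^0.638 = 5.83 × 22.10 ≈ 129 kt.
129 kt falls in the Category 4 band.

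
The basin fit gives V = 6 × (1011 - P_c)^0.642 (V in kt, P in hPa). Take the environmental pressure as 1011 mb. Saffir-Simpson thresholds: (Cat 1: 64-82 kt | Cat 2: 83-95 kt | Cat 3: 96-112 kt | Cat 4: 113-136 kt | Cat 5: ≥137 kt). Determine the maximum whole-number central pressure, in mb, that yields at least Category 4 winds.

Category 4 begins at V = 113 kt.
Required ΔP = (113/6)^(1/0.642) = 18.833^1.558 ≈ 96.80 mb.
P_c ≤ 1011 − 96.80 = 914.20, so the highest integer P_c is 914 mb.

914 mb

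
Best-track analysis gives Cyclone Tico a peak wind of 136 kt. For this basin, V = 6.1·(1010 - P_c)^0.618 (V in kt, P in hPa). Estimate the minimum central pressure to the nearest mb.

ΔP = (V / 6.1)^(1/0.618) = (136/6.1)^1.618.
136/6.1 = 22.295; 22.295^1.618 ≈ 151.90 mb.
P_c = 1010 − 151.90 = 858.10 ≈ 858 mb.

858 mb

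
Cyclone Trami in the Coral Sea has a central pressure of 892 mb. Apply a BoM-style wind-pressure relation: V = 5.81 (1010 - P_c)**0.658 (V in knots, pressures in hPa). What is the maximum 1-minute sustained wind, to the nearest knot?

ΔP = 1010 − 892 = 118 mb.
118^0.658 ≈ 23.083.
V ≈ 5.81 × 23.083 ≈ 134.1 kt.

134 kt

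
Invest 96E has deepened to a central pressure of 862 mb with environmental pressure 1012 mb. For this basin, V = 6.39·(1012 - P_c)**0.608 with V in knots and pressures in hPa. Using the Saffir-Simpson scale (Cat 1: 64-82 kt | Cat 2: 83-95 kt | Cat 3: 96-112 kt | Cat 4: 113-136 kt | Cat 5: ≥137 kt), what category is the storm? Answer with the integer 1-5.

4

ΔP = 1012 − 862 = 150 mb.
V ≈ 6.39 × 150^0.608 = 6.39 × 21.04 ≈ 134 kt.
134 kt falls in the Category 4 band.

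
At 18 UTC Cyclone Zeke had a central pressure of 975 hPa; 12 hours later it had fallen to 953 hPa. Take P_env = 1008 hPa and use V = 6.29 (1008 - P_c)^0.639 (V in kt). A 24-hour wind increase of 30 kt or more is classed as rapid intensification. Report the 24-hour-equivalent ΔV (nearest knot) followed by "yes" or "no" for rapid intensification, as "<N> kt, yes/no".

45 kt, yes

V₁: ΔP = 33, V ≈ 6.29 × 33^0.639 ≈ 58.75 kt.
V₂: ΔP = 55, V ≈ 6.29 × 55^0.639 ≈ 81.42 kt.
ΔV over 12 h = 22.67 kt → 24 h equivalent = 22.67 × 24/12 ≈ 45.34 kt.
45 kt ≥ 30 kt ⇒ rapid intensification.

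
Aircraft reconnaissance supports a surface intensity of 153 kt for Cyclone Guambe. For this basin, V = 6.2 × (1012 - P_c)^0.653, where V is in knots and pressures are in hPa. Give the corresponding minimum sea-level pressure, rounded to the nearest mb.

ΔP = (V / 6.2)^(1/0.653) = (153/6.2)^1.531.
153/6.2 = 24.677; 24.677^1.531 ≈ 135.57 mb.
P_c = 1012 − 135.57 = 876.43 ≈ 876 mb.

876 mb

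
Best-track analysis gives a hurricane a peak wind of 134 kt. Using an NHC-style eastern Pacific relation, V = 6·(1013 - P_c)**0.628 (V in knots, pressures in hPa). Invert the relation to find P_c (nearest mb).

ΔP = (V / 6)^(1/0.628) = (134/6)^1.592.
134/6 = 22.333; 22.333^1.592 ≈ 140.61 mb.
P_c = 1013 − 140.61 = 872.39 ≈ 872 mb.

872 mb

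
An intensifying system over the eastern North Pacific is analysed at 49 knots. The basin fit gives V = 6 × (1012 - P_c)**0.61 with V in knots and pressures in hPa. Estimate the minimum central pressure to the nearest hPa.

981 hPa

ΔP = (V / 6)^(1/0.61) = (49/6)^1.639.
49/6 = 8.167; 8.167^1.639 ≈ 31.27 hPa.
P_c = 1012 − 31.27 = 980.73 ≈ 981 hPa.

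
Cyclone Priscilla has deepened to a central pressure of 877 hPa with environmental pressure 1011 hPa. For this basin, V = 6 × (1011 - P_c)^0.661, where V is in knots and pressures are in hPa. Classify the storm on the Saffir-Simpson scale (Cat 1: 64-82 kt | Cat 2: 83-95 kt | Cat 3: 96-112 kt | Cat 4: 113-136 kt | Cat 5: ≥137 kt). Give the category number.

ΔP = 1011 − 877 = 134 hPa.
V ≈ 6 × 134^0.661 = 6 × 25.47 ≈ 153 kt.
153 kt falls in the Category 5 band.

5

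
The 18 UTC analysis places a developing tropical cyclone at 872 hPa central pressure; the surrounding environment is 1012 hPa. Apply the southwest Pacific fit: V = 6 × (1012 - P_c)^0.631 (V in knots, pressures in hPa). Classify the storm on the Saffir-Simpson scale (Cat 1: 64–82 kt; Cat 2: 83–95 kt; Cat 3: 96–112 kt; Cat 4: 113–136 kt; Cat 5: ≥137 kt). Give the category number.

4

ΔP = 1012 − 872 = 140 hPa.
V ≈ 6 × 140^0.631 = 6 × 22.61 ≈ 136 kt.
136 kt falls in the Category 4 band.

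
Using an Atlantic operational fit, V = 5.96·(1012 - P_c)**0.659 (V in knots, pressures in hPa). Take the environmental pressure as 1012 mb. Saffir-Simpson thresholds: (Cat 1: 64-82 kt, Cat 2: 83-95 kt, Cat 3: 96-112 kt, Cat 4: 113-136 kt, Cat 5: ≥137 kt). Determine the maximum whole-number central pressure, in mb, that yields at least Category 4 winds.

925 mb

Category 4 begins at V = 113 kt.
Required ΔP = (113/5.96)^(1/0.659) = 18.960^1.517 ≈ 86.91 mb.
P_c ≤ 1012 − 86.91 = 925.09, so the highest integer P_c is 925 mb.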